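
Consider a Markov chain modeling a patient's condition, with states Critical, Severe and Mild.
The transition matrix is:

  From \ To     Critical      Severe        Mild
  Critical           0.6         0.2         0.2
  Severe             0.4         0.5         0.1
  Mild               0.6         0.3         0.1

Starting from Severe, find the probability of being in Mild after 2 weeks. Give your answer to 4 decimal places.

0.1400

Sum over the intermediate state after 1 week:
P = P(Severe→Critical)·P(Critical→Mild) + P(Severe→Severe)·P(Severe→Mild) + P(Severe→Mild)·P(Mild→Mild)
  = 0.4×0.2 + 0.5×0.1 + 0.1×0.1
  = 0.0800 + 0.0500 + 0.0100 = 0.1400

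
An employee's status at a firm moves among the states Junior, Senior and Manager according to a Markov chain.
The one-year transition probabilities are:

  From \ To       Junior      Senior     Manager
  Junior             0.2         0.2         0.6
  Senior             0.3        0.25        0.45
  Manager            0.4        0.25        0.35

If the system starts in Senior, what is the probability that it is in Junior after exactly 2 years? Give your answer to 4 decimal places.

0.3150

Sum over the intermediate state after 1 year:
P = P(Senior→Junior)·P(Junior→Junior) + P(Senior→Senior)·P(Senior→Junior) + P(Senior→Manager)·P(Manager→Junior)
  = 0.3×0.2 + 0.25×0.3 + 0.45×0.4
  = 0.0600 + 0.0750 + 0.1800 = 0.3150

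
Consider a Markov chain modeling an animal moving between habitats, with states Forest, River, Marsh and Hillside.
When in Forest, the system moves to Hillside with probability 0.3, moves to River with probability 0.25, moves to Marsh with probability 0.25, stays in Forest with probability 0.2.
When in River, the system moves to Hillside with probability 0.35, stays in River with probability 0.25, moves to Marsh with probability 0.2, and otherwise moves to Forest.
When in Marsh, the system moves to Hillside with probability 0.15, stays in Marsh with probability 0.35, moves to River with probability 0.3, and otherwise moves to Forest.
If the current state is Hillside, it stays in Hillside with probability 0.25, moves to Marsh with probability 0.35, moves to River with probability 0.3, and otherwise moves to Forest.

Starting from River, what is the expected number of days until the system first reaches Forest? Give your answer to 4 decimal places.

Let t(s) be the expected number of days to first reach Forest from state s, with t(Forest) = 0. Conditioning on the first day:
t(River) = 1 + 0.25·t(River) + 0.2·t(Marsh) + 0.35·t(Hillside)
t(Marsh) = 1 + 0.3·t(River) + 0.35·t(Marsh) + 0.15·t(Hillside)
t(Hillside) = 1 + 0.3·t(River) + 0.35·t(Marsh) + 0.25·t(Hillside)
Solving: t(River) = 5.7698, t(Marsh) = 5.6502, t(Hillside) = 6.2780.
Expected days from River to Forest: 5.7698.

5.7698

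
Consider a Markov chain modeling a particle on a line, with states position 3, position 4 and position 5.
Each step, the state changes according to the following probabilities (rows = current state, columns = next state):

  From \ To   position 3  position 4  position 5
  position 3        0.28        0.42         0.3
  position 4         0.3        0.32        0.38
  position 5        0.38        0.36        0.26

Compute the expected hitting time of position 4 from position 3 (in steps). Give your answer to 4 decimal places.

Let t(s) be the expected number of steps to first reach position 4 from state s, with t(position 4) = 0. Conditioning on the first step:
t(position 3) = 1 + 0.28·t(position 3) + 0.3·t(position 5)
t(position 5) = 1 + 0.38·t(position 3) + 0.26·t(position 5)
Solving: t(position 3) = 2.4833, t(position 5) = 2.6266.
Expected steps from position 3 to position 4: 2.4833.

2.4833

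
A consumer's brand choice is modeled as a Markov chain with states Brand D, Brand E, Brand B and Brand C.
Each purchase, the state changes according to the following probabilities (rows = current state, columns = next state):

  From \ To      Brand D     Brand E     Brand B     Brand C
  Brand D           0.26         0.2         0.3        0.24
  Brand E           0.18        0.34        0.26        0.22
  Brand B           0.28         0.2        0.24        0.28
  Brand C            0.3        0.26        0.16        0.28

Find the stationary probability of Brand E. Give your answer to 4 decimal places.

Let the stationary distribution be π with π = πP and π_1 + π_2 + π_3 + π_4 = 1.
π_1 = 0.26·π_1 + 0.18·π_2 + 0.28·π_3 + 0.3·π_4
π_2 = 0.2·π_1 + 0.34·π_2 + 0.2·π_3 + 0.26·π_4
π_3 = 0.3·π_1 + 0.26·π_2 + 0.24·π_3 + 0.16·π_4
Solving with the normalization constraint gives π = (0.2550, 0.2503, 0.2399, 0.2548).
So the stationary probability of Brand E is 0.2503.

0.2503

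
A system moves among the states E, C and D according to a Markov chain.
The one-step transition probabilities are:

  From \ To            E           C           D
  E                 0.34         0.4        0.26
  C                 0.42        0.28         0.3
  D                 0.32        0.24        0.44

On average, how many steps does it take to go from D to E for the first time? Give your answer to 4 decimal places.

Let t(s) be the expected number of steps to first reach E from state s, with t(E) = 0. Conditioning on the first step:
t(C) = 1 + 0.28·t(C) + 0.3·t(D)
t(D) = 1 + 0.24·t(C) + 0.44·t(D)
Solving: t(C) = 2.5966, t(D) = 2.8986.
Expected steps from D to E: 2.8986.

2.8986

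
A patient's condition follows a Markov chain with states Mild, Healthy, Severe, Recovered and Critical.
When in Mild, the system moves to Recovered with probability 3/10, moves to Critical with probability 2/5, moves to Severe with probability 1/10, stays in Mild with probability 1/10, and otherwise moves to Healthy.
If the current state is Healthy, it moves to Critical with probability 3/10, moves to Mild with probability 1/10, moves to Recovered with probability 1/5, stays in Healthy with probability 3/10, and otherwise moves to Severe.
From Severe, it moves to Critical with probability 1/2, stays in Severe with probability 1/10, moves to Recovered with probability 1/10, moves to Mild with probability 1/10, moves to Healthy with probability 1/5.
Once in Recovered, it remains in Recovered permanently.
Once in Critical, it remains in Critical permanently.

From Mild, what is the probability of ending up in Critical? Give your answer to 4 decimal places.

Let h(s) be the probability of absorption at Critical starting from transient state s. Then h(Critical) = 1 and h(Recovered) = 0. By first-step analysis:
h(Mild) = 0.1·h(Mild) + 0.1·h(Healthy) + 0.1·h(Severe) + 0.3·0 + 0.4·1
h(Healthy) = 0.1·h(Mild) + 0.3·h(Healthy) + 0.1·h(Severe) + 0.2·0 + 0.3·1
h(Severe) = 0.1·h(Mild) + 0.2·h(Healthy) + 0.1·h(Severe) + 0.1·0 + 0.5·1
Solving: h(Mild) = 0.5981, h(Healthy) = 0.6226, h(Severe) = 0.7604.
Starting from Mild, the probability is 0.5981.

0.5981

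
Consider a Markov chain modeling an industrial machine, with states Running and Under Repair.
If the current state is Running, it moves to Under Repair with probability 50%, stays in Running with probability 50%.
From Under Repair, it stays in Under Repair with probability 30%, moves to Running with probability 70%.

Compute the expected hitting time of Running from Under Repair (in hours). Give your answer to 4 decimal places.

Let t(s) be the expected number of hours to first reach Running from state s, with t(Running) = 0. Conditioning on the first hour:
t(Under Repair) = 1 + 0.3·t(Under Repair)
Solving: t(Under Repair) = 1.4286.
Expected hours from Under Repair to Running: 1.4286.

1.4286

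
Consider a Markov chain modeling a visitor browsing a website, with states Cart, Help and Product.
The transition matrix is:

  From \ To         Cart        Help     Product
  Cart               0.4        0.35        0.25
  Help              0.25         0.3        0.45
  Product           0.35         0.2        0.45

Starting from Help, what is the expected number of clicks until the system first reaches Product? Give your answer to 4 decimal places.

2.5564

Let t(s) be the expected number of clicks to first reach Product from state s, with t(Product) = 0. Conditioning on the first click:
t(Cart) = 1 + 0.4·t(Cart) + 0.35·t(Help)
t(Help) = 1 + 0.25·t(Cart) + 0.3·t(Help)
Solving: t(Cart) = 3.1579, t(Help) = 2.5564.
Expected clicks from Help to Product: 2.5564.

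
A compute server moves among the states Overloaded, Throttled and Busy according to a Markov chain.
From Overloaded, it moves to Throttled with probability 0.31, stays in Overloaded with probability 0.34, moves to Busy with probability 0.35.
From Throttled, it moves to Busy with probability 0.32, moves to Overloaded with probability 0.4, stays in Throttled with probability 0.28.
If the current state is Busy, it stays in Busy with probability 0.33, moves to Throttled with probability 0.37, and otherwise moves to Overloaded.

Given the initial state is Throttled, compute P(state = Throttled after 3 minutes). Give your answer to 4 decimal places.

0.3205

Propagate the distribution vector 3 minutes from Throttled.
After 0 minutes: (0.0000, 1.0000, 0.0000)
After 1 minute: (0.4000, 0.2800, 0.3200)
After 2 minutes: (0.3440, 0.3208, 0.3352)
After 3 minutes: (0.3458, 0.3205, 0.3337)
P(in Throttled after 3 minutes) = 0.3205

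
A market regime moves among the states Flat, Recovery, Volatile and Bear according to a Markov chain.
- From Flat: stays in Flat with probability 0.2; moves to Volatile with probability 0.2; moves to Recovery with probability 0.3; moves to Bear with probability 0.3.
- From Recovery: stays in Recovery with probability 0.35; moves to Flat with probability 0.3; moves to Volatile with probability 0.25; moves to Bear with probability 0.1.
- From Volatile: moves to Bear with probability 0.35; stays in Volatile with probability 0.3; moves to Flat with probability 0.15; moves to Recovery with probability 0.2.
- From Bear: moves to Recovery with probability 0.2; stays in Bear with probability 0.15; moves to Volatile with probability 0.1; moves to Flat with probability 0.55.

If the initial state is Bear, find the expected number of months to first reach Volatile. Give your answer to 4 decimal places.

Let t(s) be the expected number of months to first reach Volatile from state s, with t(Volatile) = 0. Conditioning on the first month:
t(Flat) = 1 + 0.2·t(Flat) + 0.3·t(Recovery) + 0.3·t(Bear)
t(Recovery) = 1 + 0.3·t(Flat) + 0.35·t(Recovery) + 0.1·t(Bear)
t(Bear) = 1 + 0.55·t(Flat) + 0.2·t(Recovery) + 0.15·t(Bear)
Solving: t(Flat) = 5.1625, t(Recovery) = 4.7894, t(Bear) = 5.6438.
Expected months from Bear to Volatile: 5.6438.

5.6438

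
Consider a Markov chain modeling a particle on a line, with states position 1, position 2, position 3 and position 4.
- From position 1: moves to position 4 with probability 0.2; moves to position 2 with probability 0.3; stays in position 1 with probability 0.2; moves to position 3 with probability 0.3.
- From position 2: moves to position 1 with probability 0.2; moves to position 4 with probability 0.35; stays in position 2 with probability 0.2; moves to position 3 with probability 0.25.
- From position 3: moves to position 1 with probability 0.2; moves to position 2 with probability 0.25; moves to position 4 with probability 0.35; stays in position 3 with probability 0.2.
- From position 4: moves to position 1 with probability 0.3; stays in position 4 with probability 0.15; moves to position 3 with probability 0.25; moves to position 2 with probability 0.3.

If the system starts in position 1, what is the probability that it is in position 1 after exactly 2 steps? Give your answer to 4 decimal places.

Propagate the distribution vector 2 steps from position 1.
After 0 steps: (1.0000, 0.0000, 0.0000, 0.0000)
After 1 step: (0.2000, 0.3000, 0.3000, 0.2000)
After 2 steps: (0.2200, 0.2550, 0.2450, 0.2800)
P(in position 1 after 2 steps) = 0.2200

0.2200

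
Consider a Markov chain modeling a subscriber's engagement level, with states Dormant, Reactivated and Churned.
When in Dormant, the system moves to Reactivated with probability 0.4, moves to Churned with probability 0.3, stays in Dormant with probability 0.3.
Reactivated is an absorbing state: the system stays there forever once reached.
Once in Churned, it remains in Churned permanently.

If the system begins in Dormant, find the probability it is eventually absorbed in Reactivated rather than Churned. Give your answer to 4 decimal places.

Let h(s) be the probability of absorption at Reactivated starting from transient state s. Then h(Reactivated) = 1 and h(Churned) = 0. By first-step analysis:
h(Dormant) = 0.3·h(Dormant) + 0.4·1 + 0.3·0
Solving: h(Dormant) = 0.5714.
Starting from Dormant, the probability is 0.5714.

0.5714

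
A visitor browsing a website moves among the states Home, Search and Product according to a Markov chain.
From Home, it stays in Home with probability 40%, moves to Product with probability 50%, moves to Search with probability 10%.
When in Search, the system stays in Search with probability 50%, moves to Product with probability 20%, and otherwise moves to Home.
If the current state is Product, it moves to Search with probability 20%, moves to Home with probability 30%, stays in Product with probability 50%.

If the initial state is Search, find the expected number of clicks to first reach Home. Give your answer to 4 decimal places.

3.3333

Let t(s) be the expected number of clicks to first reach Home from state s, with t(Home) = 0. Conditioning on the first click:
t(Search) = 1 + 0.5·t(Search) + 0.2·t(Product)
t(Product) = 1 + 0.2·t(Search) + 0.5·t(Product)
Solving: t(Search) = 3.3333, t(Product) = 3.3333.
Expected clicks from Search to Home: 3.3333.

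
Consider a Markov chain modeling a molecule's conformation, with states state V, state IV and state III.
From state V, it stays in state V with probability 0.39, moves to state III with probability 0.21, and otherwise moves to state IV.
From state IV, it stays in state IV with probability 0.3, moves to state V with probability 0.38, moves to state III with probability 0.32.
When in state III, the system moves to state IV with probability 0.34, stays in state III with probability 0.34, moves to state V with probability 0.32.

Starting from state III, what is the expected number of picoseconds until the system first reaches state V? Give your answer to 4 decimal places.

2.9445

Let t(s) be the expected number of picoseconds to first reach state V from state s, with t(state V) = 0. Conditioning on the first picosecond:
t(state IV) = 1 + 0.3·t(state IV) + 0.32·t(state III)
t(state III) = 1 + 0.34·t(state IV) + 0.34·t(state III)
Solving: t(state IV) = 2.7746, t(state III) = 2.9445.
Expected picoseconds from state III to state V: 2.9445.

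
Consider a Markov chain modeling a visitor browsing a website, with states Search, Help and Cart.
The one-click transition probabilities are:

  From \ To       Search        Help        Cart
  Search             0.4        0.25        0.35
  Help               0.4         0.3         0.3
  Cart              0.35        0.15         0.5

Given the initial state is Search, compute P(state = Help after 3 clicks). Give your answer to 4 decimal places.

Propagate the distribution vector 3 clicks from Search.
After 0 clicks: (1.0000, 0.0000, 0.0000)
After 1 click: (0.4000, 0.2500, 0.3500)
After 2 clicks: (0.3825, 0.2275, 0.3900)
After 3 clicks: (0.3805, 0.2224, 0.3971)
P(in Help after 3 clicks) = 0.2224

0.2224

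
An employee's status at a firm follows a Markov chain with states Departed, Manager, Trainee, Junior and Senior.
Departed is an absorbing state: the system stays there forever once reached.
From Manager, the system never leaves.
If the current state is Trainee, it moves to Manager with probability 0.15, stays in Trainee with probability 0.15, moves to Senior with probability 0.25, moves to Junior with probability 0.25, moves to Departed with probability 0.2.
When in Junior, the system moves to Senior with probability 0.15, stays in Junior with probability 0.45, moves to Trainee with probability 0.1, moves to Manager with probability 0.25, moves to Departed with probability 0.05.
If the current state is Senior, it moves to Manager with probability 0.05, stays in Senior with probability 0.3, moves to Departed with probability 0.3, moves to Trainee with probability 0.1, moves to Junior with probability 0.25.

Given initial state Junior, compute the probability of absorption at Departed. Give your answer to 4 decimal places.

0.3591

Let h(s) be the probability of absorption at Departed starting from transient state s. Then h(Departed) = 1 and h(Manager) = 0. By first-step analysis:
h(Trainee) = 0.2·1 + 0.15·0 + 0.15·h(Trainee) + 0.25·h(Junior) + 0.25·h(Senior)
h(Junior) = 0.05·1 + 0.25·0 + 0.1·h(Trainee) + 0.45·h(Junior) + 0.15·h(Senior)
h(Senior) = 0.3·1 + 0.05·0 + 0.1·h(Trainee) + 0.25·h(Junior) + 0.3·h(Senior)
Solving: h(Trainee) = 0.5268, h(Junior) = 0.3591, h(Senior) = 0.6321.
Starting from Junior, the probability is 0.3591.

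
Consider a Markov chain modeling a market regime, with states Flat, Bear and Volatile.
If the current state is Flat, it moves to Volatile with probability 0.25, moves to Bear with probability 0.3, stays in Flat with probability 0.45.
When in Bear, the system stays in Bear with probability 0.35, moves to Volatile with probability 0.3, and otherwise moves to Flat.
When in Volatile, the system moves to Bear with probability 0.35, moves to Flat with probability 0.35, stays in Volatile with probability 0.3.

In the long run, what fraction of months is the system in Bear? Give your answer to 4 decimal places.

0.3306

Let the stationary distribution be π with π = πP and π_1 + π_2 + π_3 = 1.
π_1 = 0.45·π_1 + 0.35·π_2 + 0.35·π_3
π_2 = 0.3·π_1 + 0.35·π_2 + 0.35·π_3
Solving with the normalization constraint gives π = (0.3889, 0.3306, 0.2806).
So the stationary probability of Bear is 0.3306.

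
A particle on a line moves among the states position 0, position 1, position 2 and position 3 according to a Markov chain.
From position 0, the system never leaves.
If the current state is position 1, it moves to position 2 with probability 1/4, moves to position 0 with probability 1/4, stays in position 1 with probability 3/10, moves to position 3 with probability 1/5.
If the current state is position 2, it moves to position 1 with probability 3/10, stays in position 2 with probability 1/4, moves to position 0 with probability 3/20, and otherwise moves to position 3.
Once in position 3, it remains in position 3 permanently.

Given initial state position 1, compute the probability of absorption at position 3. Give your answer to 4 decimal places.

Let h(s) be the probability of absorption at position 3 starting from transient state s. Then h(position 3) = 1 and h(position 0) = 0. By first-step analysis:
h(position 1) = 0.25·0 + 0.3·h(position 1) + 0.25·h(position 2) + 0.2·1
h(position 2) = 0.15·0 + 0.3·h(position 1) + 0.25·h(position 2) + 0.3·1
Solving: h(position 1) = 0.5000, h(position 2) = 0.6000.
Starting from position 1, the probability is 0.5000.

0.5000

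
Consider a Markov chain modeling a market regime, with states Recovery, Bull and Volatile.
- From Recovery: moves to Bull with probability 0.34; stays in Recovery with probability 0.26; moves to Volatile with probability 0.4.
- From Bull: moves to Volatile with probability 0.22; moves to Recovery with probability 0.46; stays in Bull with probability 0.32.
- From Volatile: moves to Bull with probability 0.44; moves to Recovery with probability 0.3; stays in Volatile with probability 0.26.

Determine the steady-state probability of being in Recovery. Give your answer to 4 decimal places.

Let the stationary distribution be π with π = πP and π_1 + π_2 + π_3 = 1.
π_1 = 0.26·π_1 + 0.46·π_2 + 0.3·π_3
π_2 = 0.34·π_1 + 0.32·π_2 + 0.44·π_3
Solving with the normalization constraint gives π = (0.3442, 0.3621, 0.2937).
So the stationary probability of Recovery is 0.3442.

0.3442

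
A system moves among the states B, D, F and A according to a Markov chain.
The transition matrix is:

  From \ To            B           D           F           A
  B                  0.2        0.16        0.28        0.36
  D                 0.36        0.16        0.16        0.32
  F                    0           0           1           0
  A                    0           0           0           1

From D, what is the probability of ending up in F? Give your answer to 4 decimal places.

0.3724

Let h(s) be the probability of absorption at F starting from transient state s. Then h(F) = 1 and h(A) = 0. By first-step analysis:
h(B) = 0.2·h(B) + 0.16·h(D) + 0.28·1 + 0.36·0
h(D) = 0.36·h(B) + 0.16·h(D) + 0.16·1 + 0.32·0
Solving: h(B) = 0.4245, h(D) = 0.3724.
Starting from D, the probability is 0.3724.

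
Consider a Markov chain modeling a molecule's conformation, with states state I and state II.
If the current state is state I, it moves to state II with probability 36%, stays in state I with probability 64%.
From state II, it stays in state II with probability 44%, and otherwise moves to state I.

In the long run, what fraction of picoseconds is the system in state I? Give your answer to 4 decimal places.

0.6087

Let the stationary distribution be π with π = πP and π_1 + π_2 = 1.
π_1 = 0.64·π_1 + 0.56·π_2
Solving with the normalization constraint gives π = (0.6087, 0.3913).
So the stationary probability of state I is 0.6087.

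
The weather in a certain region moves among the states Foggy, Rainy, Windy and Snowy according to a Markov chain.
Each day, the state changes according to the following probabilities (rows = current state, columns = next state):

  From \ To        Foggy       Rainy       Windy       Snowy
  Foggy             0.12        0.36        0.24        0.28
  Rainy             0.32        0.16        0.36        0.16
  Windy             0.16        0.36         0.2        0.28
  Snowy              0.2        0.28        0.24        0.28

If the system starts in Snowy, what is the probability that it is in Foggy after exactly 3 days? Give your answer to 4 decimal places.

0.2066

Propagate the distribution vector 3 days from Snowy.
After 0 days: (0.0000, 0.0000, 0.0000, 1.0000)
After 1 day: (0.2000, 0.2800, 0.2400, 0.2800)
After 2 days: (0.2080, 0.2816, 0.2640, 0.2464)
After 3 days: (0.2066, 0.2840, 0.2632, 0.2462)
P(in Foggy after 3 days) = 0.2066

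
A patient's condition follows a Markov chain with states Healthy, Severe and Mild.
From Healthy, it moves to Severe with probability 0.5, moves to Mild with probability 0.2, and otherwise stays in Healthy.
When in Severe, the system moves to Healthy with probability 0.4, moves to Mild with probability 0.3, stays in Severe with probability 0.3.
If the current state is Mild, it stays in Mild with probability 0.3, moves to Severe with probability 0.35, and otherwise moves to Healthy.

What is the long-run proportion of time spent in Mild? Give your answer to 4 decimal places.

0.2648

Let the stationary distribution be π with π = πP and π_1 + π_2 + π_3 = 1.
π_1 = 0.3·π_1 + 0.4·π_2 + 0.35·π_3
π_2 = 0.5·π_1 + 0.3·π_2 + 0.35·π_3
Solving with the normalization constraint gives π = (0.3516, 0.3836, 0.2648).
So the stationary probability of Mild is 0.2648.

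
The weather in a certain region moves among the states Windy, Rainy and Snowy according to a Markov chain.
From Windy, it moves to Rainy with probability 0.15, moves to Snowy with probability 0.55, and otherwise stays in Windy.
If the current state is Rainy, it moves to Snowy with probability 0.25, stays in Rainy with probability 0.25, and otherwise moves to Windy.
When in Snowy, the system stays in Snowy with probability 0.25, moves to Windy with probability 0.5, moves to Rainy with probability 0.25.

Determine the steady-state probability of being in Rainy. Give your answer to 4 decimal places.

Let the stationary distribution be π with π = πP and π_1 + π_2 + π_3 = 1.
π_1 = 0.3·π_1 + 0.5·π_2 + 0.5·π_3
π_2 = 0.15·π_1 + 0.25·π_2 + 0.25·π_3
Solving with the normalization constraint gives π = (0.4167, 0.2083, 0.3750).
So the stationary probability of Rainy is 0.2083.

0.2083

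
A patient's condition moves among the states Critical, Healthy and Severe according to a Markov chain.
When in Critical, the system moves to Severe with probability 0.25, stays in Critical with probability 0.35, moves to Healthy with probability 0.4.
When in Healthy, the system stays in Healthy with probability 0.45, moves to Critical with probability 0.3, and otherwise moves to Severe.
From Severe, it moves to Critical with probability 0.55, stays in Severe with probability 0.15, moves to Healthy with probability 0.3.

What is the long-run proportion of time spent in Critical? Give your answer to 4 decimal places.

0.3756

Let the stationary distribution be π with π = πP and π_1 + π_2 + π_3 = 1.
π_1 = 0.35·π_1 + 0.3·π_2 + 0.55·π_3
π_2 = 0.4·π_1 + 0.45·π_2 + 0.3·π_3
Solving with the normalization constraint gives π = (0.3756, 0.3971, 0.2273).
So the stationary probability of Critical is 0.3756.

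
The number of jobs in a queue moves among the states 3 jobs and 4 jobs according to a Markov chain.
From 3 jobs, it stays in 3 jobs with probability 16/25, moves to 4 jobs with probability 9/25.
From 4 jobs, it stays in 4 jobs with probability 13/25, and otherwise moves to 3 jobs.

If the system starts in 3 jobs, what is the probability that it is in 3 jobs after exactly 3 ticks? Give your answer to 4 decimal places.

0.5732

Propagate the distribution vector 3 ticks from 3 jobs.
After 0 ticks: (1.0000, 0.0000)
After 1 tick: (0.6400, 0.3600)
After 2 ticks: (0.5824, 0.4176)
After 3 ticks: (0.5732, 0.4268)
P(in 3 jobs after 3 ticks) = 0.5732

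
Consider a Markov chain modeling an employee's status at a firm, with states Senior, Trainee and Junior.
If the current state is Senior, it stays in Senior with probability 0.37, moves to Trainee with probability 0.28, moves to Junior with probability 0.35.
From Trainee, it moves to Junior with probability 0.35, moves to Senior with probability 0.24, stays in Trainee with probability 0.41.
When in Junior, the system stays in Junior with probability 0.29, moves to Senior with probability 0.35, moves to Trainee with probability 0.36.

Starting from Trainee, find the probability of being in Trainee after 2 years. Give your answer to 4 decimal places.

Sum over the intermediate state after 1 year:
P = P(Trainee→Senior)·P(Senior→Trainee) + P(Trainee→Trainee)·P(Trainee→Trainee) + P(Trainee→Junior)·P(Junior→Trainee)
  = 0.24×0.28 + 0.41×0.41 + 0.35×0.36
  = 0.0672 + 0.1681 + 0.1260 = 0.3613

0.3613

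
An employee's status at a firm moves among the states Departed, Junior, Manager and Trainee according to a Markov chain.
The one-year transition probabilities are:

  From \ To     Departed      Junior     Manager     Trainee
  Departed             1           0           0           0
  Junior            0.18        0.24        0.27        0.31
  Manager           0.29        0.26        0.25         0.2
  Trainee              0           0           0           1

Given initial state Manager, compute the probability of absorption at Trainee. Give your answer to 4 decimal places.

Let h(s) be the probability of absorption at Trainee starting from transient state s. Then h(Trainee) = 1 and h(Departed) = 0. By first-step analysis:
h(Junior) = 0.18·0 + 0.24·h(Junior) + 0.27·h(Manager) + 0.31·1
h(Manager) = 0.29·0 + 0.26·h(Junior) + 0.25·h(Manager) + 0.2·1
Solving: h(Junior) = 0.5732, h(Manager) = 0.4654.
Starting from Manager, the probability is 0.4654.

0.4654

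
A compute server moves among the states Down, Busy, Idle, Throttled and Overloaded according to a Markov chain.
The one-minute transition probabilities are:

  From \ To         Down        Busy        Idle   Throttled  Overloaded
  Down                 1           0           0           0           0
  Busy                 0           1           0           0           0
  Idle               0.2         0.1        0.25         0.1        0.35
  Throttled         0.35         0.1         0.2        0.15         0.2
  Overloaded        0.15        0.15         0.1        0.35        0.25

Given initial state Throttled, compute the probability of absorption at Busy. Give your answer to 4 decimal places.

0.2899

Let h(s) be the probability of absorption at Busy starting from transient state s. Then h(Busy) = 1 and h(Down) = 0. By first-step analysis:
h(Idle) = 0.2·0 + 0.1·1 + 0.25·h(Idle) + 0.1·h(Throttled) + 0.35·h(Overloaded)
h(Throttled) = 0.35·0 + 0.1·1 + 0.2·h(Idle) + 0.15·h(Throttled) + 0.2·h(Overloaded)
h(Overloaded) = 0.15·0 + 0.15·1 + 0.1·h(Idle) + 0.35·h(Throttled) + 0.25·h(Overloaded)
Solving: h(Idle) = 0.3503, h(Throttled) = 0.2899, h(Overloaded) = 0.3820.
Starting from Throttled, the probability is 0.2899.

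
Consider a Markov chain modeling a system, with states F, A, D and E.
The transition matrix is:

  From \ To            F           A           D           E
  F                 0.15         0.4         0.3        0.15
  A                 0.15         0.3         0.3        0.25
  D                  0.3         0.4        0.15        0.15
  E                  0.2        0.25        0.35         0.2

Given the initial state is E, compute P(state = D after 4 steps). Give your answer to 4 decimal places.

0.2691

Propagate the distribution vector 4 steps from E.
After 0 steps: (0.0000, 0.0000, 0.0000, 1.0000)
After 1 step: (0.2000, 0.2500, 0.3500, 0.2000)
After 2 steps: (0.2125, 0.3450, 0.2575, 0.1850)
After 3 steps: (0.1979, 0.3378, 0.2706, 0.1938)
After 4 steps: (0.2003, 0.3372, 0.2691, 0.1935)
P(in D after 4 steps) = 0.2691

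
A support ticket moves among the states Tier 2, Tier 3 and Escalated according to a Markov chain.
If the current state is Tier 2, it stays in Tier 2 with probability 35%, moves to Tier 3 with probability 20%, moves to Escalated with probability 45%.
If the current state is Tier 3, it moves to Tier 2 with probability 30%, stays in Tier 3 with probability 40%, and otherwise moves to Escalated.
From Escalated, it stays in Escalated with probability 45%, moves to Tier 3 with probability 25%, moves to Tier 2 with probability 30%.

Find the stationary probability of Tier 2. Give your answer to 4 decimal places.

0.3158

Let the stationary distribution be π with π = πP and π_1 + π_2 + π_3 = 1.
π_1 = 0.35·π_1 + 0.3·π_2 + 0.3·π_3
π_2 = 0.2·π_1 + 0.4·π_2 + 0.25·π_3
Solving with the normalization constraint gives π = (0.3158, 0.2755, 0.4087).
So the stationary probability of Tier 2 is 0.3158.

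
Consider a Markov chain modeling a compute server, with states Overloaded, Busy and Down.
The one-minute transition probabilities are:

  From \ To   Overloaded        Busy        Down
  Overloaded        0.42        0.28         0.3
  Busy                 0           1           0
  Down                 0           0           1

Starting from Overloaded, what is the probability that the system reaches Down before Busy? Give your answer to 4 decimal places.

0.5172

Let h(s) be the probability of absorption at Down starting from transient state s. Then h(Down) = 1 and h(Busy) = 0. By first-step analysis:
h(Overloaded) = 0.42·h(Overloaded) + 0.28·0 + 0.3·1
Solving: h(Overloaded) = 0.5172.
Starting from Overloaded, the probability is 0.5172.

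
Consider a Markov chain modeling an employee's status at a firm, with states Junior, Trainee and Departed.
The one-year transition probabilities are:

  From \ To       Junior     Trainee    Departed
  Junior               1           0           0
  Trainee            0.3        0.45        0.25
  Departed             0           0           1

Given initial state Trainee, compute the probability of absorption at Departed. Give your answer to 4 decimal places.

0.4545

Let h(s) be the probability of absorption at Departed starting from transient state s. Then h(Departed) = 1 and h(Junior) = 0. By first-step analysis:
h(Trainee) = 0.3·0 + 0.45·h(Trainee) + 0.25·1
Solving: h(Trainee) = 0.4545.
Starting from Trainee, the probability is 0.4545.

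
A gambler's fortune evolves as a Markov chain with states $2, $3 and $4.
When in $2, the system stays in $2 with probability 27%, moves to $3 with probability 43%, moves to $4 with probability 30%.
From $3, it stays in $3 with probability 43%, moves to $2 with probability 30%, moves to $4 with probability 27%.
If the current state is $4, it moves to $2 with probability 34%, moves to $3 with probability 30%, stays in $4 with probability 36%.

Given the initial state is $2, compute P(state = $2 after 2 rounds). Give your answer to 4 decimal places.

Sum over the intermediate state after 1 round:
P = P($2→$2)·P($2→$2) + P($2→$3)·P($3→$2) + P($2→$4)·P($4→$2)
  = 0.27×0.27 + 0.43×0.3 + 0.3×0.34
  = 0.0729 + 0.1290 + 0.1020 = 0.3039

0.3039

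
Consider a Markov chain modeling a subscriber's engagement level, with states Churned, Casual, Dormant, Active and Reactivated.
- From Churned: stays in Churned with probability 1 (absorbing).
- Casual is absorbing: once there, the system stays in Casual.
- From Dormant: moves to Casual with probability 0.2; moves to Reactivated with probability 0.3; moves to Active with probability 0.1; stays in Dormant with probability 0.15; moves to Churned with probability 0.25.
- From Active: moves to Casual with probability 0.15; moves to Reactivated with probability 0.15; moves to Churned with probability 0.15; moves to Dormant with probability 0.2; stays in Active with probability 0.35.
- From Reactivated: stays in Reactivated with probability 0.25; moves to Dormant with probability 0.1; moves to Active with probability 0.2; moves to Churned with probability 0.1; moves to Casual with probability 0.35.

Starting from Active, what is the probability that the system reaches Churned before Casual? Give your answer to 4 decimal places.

0.4433

Let h(s) be the probability of absorption at Churned starting from transient state s. Then h(Churned) = 1 and h(Casual) = 0. By first-step analysis:
h(Dormant) = 0.25·1 + 0.2·0 + 0.15·h(Dormant) + 0.1·h(Active) + 0.3·h(Reactivated)
h(Active) = 0.15·1 + 0.15·0 + 0.2·h(Dormant) + 0.35·h(Active) + 0.15·h(Reactivated)
h(Reactivated) = 0.1·1 + 0.35·0 + 0.1·h(Dormant) + 0.2·h(Active) + 0.25·h(Reactivated)
Solving: h(Dormant) = 0.4565, h(Active) = 0.4433, h(Reactivated) = 0.3124.
Starting from Active, the probability is 0.4433.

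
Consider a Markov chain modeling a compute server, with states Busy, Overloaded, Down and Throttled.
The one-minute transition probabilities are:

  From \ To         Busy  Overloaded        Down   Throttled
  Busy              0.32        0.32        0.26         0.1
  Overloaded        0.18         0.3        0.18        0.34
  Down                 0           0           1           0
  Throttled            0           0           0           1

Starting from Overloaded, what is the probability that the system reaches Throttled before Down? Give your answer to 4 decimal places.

Let h(s) be the probability of absorption at Throttled starting from transient state s. Then h(Throttled) = 1 and h(Down) = 0. By first-step analysis:
h(Busy) = 0.32·h(Busy) + 0.32·h(Overloaded) + 0.26·0 + 0.1·1
h(Overloaded) = 0.18·h(Busy) + 0.3·h(Overloaded) + 0.18·0 + 0.34·1
Solving: h(Busy) = 0.4273, h(Overloaded) = 0.5956.
Starting from Overloaded, the probability is 0.5956.

0.5956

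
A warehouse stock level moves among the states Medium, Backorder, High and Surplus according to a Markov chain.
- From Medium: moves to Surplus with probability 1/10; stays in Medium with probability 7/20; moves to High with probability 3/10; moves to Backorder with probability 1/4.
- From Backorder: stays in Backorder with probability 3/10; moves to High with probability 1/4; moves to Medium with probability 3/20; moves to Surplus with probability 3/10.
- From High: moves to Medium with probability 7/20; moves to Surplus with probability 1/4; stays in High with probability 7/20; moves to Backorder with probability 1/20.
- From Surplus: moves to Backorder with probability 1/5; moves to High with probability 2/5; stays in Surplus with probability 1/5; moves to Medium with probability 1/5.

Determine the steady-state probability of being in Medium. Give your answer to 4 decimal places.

Let the stationary distribution be π with π = πP and π_1 + π_2 + π_3 + π_4 = 1.
π_1 = 0.35·π_1 + 0.15·π_2 + 0.35·π_3 + 0.2·π_4
π_2 = 0.25·π_1 + 0.3·π_2 + 0.05·π_3 + 0.2·π_4
π_3 = 0.3·π_1 + 0.25·π_2 + 0.35·π_3 + 0.4·π_4
Solving with the normalization constraint gives π = (0.2824, 0.1833, 0.3279, 0.2065).
So the stationary probability of Medium is 0.2824.

0.2824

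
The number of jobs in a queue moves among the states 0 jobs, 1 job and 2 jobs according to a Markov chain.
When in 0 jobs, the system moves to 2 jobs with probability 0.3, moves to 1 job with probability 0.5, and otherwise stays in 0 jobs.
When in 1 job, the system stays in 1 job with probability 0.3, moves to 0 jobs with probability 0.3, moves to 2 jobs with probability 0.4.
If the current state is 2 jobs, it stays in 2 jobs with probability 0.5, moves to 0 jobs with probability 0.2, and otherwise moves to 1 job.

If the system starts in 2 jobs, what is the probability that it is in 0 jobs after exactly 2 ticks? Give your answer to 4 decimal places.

Sum over the intermediate state after 1 tick:
P = P(2 jobs→0 jobs)·P(0 jobs→0 jobs) + P(2 jobs→1 job)·P(1 job→0 jobs) + P(2 jobs→2 jobs)·P(2 jobs→0 jobs)
  = 0.2×0.2 + 0.3×0.3 + 0.5×0.2
  = 0.0400 + 0.0900 + 0.1000 = 0.2300

0.2300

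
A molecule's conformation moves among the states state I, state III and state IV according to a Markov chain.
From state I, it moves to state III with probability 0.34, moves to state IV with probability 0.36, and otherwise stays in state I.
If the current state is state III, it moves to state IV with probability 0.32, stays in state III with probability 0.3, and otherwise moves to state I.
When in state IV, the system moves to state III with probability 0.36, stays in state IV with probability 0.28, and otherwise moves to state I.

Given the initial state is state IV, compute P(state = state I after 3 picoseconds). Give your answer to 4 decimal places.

0.3459

Propagate the distribution vector 3 picoseconds from state IV.
After 0 picoseconds: (0.0000, 0.0000, 1.0000)
After 1 picosecond: (0.3600, 0.3600, 0.2800)
After 2 picoseconds: (0.3456, 0.3312, 0.3232)
After 3 picoseconds: (0.3459, 0.3332, 0.3209)
P(in state I after 3 picoseconds) = 0.3459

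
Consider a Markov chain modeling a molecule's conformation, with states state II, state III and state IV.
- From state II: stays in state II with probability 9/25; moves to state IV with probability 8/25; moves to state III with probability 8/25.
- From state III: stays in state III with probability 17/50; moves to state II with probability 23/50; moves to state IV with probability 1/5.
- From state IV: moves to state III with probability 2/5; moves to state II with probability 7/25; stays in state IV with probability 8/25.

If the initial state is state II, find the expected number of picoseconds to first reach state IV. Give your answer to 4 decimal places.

3.5610

Let t(s) be the expected number of picoseconds to first reach state IV from state s, with t(state IV) = 0. Conditioning on the first picosecond:
t(state II) = 1 + 0.36·t(state II) + 0.32·t(state III)
t(state III) = 1 + 0.46·t(state II) + 0.34·t(state III)
Solving: t(state II) = 3.5610, t(state III) = 3.9971.
Expected picoseconds from state II to state IV: 3.5610.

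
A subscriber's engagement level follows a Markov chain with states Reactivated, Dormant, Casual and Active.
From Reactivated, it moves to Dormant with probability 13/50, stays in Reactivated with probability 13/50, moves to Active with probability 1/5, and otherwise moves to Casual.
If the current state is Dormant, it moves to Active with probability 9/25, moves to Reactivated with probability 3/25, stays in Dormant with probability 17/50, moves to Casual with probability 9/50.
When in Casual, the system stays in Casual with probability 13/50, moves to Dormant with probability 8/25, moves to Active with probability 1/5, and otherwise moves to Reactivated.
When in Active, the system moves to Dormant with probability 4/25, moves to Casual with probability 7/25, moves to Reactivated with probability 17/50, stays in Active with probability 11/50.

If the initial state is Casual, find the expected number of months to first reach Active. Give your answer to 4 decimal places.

Let t(s) be the expected number of months to first reach Active from state s, with t(Active) = 0. Conditioning on the first month:
t(Reactivated) = 1 + 0.26·t(Reactivated) + 0.26·t(Dormant) + 0.28·t(Casual)
t(Dormant) = 1 + 0.12·t(Reactivated) + 0.34·t(Dormant) + 0.18·t(Casual)
t(Casual) = 1 + 0.22·t(Reactivated) + 0.32·t(Dormant) + 0.26·t(Casual)
Solving: t(Reactivated) = 4.0359, t(Dormant) = 3.3385, t(Casual) = 3.9949.
Expected months from Casual to Active: 3.9949.

3.9949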